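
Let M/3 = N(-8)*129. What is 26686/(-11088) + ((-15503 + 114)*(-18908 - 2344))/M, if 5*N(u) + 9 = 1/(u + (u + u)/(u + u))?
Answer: -20031734783/43344 ≈ -4.6216e+5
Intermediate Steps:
N(u) = -9/5 + 1/(5*(1 + u)) (N(u) = -9/5 + 1/(5*(u + (u + u)/(u + u))) = -9/5 + 1/(5*(u + (2*u)/((2*u)))) = -9/5 + 1/(5*(u + (2*u)*(1/(2*u)))) = -9/5 + 1/(5*(u + 1)) = -9/5 + 1/(5*(1 + u)))
M = -24768/35 (M = 3*(((-8 - 9*(-8))/(5*(1 - 8)))*129) = 3*(((⅕)*(-8 + 72)/(-7))*129) = 3*(((⅕)*(-⅐)*64)*129) = 3*(-64/35*129) = 3*(-8256/35) = -24768/35 ≈ -707.66)
26686/(-11088) + ((-15503 + 114)*(-18908 - 2344))/M = 26686/(-11088) + ((-15503 + 114)*(-18908 - 2344))/(-24768/35) = 26686*(-1/11088) - 15389*(-21252)*(-35/24768) = -1213/504 + 327047028*(-35/24768) = -1213/504 - 953887165/2064 = -20031734783/43344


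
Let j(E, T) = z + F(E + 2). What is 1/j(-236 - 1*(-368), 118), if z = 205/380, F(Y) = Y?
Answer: 76/10225 ≈ 0.0074328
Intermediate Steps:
z = 41/76 (z = 205*(1/380) = 41/76 ≈ 0.53947)
j(E, T) = 193/76 + E (j(E, T) = 41/76 + (E + 2) = 41/76 + (2 + E) = 193/76 + E)
1/j(-236 - 1*(-368), 118) = 1/(193/76 + (-236 - 1*(-368))) = 1/(193/76 + (-236 + 368)) = 1/(193/76 + 132) = 1/(10225/76) = 76/10225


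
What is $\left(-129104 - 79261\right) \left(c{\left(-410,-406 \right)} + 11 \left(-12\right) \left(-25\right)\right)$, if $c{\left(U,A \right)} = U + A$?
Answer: $-517578660$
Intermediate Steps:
$c{\left(U,A \right)} = A + U$
$\left(-129104 - 79261\right) \left(c{\left(-410,-406 \right)} + 11 \left(-12\right) \left(-25\right)\right) = \left(-129104 - 79261\right) \left(\left(-406 - 410\right) + 11 \left(-12\right) \left(-25\right)\right) = - 208365 \left(-816 - -3300\right) = - 208365 \left(-816 + 3300\right) = \left(-208365\right) 2484 = -517578660$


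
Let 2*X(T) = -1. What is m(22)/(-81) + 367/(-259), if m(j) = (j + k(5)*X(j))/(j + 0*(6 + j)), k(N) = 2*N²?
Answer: -217739/153846 ≈ -1.4153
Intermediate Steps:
X(T) = -½ (X(T) = (½)*(-1) = -½)
m(j) = (-25 + j)/j (m(j) = (j + (2*5²)*(-½))/(j + 0*(6 + j)) = (j + (2*25)*(-½))/(j + 0) = (j + 50*(-½))/j = (j - 25)/j = (-25 + j)/j)
m(22)/(-81) + 367/(-259) = ((-25 + 22)/22)/(-81) + 367/(-259) = ((1/22)*(-3))*(-1/81) + 367*(-1/259) = -3/22*(-1/81) - 367/259 = 1/594 - 367/259 = -217739/153846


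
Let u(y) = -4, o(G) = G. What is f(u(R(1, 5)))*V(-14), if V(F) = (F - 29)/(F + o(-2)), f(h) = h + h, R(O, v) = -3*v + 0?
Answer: -43/2 ≈ -21.500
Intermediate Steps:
R(O, v) = -3*v
f(h) = 2*h
V(F) = (-29 + F)/(-2 + F) (V(F) = (F - 29)/(F - 2) = (-29 + F)/(-2 + F))
f(u(R(1, 5)))*V(-14) = (2*(-4))*((-29 - 14)/(-2 - 14)) = -8*(-43)/(-16) = -(-1)*(-43)/2 = -8*43/16 = -43/2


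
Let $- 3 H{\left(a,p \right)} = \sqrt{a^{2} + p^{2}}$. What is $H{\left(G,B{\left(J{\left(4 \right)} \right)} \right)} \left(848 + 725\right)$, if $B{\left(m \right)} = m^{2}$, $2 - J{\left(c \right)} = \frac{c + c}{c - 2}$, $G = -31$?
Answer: $- \frac{1573 \sqrt{977}}{3} \approx -16389.0$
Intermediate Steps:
$J{\left(c \right)} = 2 - \frac{2 c}{-2 + c}$ ($J{\left(c \right)} = 2 - \frac{c + c}{c - 2} = 2 - \frac{2 c}{-2 + c}$)
$H{\left(a,p \right)} = - \frac{\sqrt{a^{2} + p^{2}}}{3}$
$H{\left(G,B{\left(J{\left(4 \right)} \right)} \right)} \left(848 + 725\right) = - \frac{\sqrt{\left(-31\right)^{2} + \left(\left(- \frac{4}{-2 + 4}\right)^{2}\right)^{2}}}{3} \left(848 + 725\right) = - \frac{\sqrt{961 + \left(\left(- \frac{4}{2}\right)^{2}\right)^{2}}}{3} \cdot 1573 = - \frac{\sqrt{961 + \left(\left(\left(-4\right) \frac{1}{2}\right)^{2}\right)^{2}}}{3} \cdot 1573 = - \frac{\sqrt{961 + \left(\left(-2\right)^{2}\right)^{2}}}{3} \cdot 1573 = - \frac{\sqrt{961 + 4^{2}}}{3} \cdot 1573 = - \frac{\sqrt{961 + 16}}{3} \cdot 1573 = - \frac{\sqrt{977}}{3} \cdot 1573 = - \frac{1573 \sqrt{977}}{3}$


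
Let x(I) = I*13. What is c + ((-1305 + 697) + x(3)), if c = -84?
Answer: -653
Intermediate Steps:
x(I) = 13*I
c + ((-1305 + 697) + x(3)) = -84 + ((-1305 + 697) + 13*3) = -84 + (-608 + 39) = -84 - 569 = -653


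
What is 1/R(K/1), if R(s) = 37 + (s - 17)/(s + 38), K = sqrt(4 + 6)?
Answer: 52402/1914881 - 55*sqrt(10)/1914881 ≈ 0.027275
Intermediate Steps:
K = sqrt(10) ≈ 3.1623
R(s) = 37 + (-17 + s)/(38 + s)
1/R(K/1) = 1/((1389 + 38*(sqrt(10)/1))/(38 + sqrt(10)/1)) = 1/((1389 + 38*(1*sqrt(10)))/(38 + 1*sqrt(10))) = 1/((1389 + 38*sqrt(10))/(38 + sqrt(10))) = (38 + sqrt(10))/(1389 + 38*sqrt(10))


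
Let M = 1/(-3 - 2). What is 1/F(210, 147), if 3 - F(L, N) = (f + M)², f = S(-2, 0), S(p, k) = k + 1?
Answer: 25/59 ≈ 0.42373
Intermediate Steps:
S(p, k) = 1 + k
M = -⅕ (M = 1/(-5) = -⅕ ≈ -0.20000)
f = 1 (f = 1 + 0 = 1)
F(L, N) = 59/25 (F(L, N) = 3 - (1 - ⅕)² = 3 - (⅘)² = 3 - 1*16/25 = 3 - 16/25 = 59/25)
1/F(210, 147) = 1/(59/25) = 25/59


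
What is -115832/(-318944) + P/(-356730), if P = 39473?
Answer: 1795692053/7111055820 ≈ 0.25252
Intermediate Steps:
-115832/(-318944) + P/(-356730) = -115832/(-318944) + 39473/(-356730) = -115832*(-1/318944) + 39473*(-1/356730) = 14479/39868 - 39473/356730 = 1795692053/7111055820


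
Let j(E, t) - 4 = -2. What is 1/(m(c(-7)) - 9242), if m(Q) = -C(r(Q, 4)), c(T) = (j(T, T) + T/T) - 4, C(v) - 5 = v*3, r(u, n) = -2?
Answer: -1/9241 ≈ -0.00010821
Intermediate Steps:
j(E, t) = 2 (j(E, t) = 4 - 2 = 2)
C(v) = 5 + 3*v (C(v) = 5 + v*3 = 5 + 3*v)
c(T) = -1 (c(T) = (2 + T/T) - 4 = (2 + 1) - 4 = 3 - 4 = -1)
m(Q) = 1 (m(Q) = -(5 + 3*(-2)) = -(5 - 6) = -1*(-1) = 1)
1/(m(c(-7)) - 9242) = 1/(1 - 9242) = 1/(-9241) = -1/9241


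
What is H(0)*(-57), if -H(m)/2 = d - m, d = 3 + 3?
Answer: 684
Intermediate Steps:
d = 6
H(m) = -12 + 2*m (H(m) = -2*(6 - m) = -12 + 2*m)
H(0)*(-57) = (-12 + 2*0)*(-57) = (-12 + 0)*(-57) = -12*(-57) = 684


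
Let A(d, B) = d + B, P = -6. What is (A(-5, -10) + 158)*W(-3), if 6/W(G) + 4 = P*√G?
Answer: -858/31 + 1287*I*√3/31 ≈ -27.677 + 71.908*I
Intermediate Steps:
W(G) = 6/(-4 - 6*√G)
A(d, B) = B + d
(A(-5, -10) + 158)*W(-3) = ((-10 - 5) + 158)*(-3/(2 + 3*√(-3))) = (-15 + 158)*(-3/(2 + 3*(I*√3))) = 143*(-3/(2 + 3*I*√3)) = -429/(2 + 3*I*√3)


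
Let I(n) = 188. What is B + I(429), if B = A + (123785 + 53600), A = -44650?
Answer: 132923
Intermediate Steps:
B = 132735 (B = -44650 + (123785 + 53600) = -44650 + 177385 = 132735)
B + I(429) = 132735 + 188 = 132923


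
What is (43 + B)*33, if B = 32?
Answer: 2475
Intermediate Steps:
(43 + B)*33 = (43 + 32)*33 = 75*33 = 2475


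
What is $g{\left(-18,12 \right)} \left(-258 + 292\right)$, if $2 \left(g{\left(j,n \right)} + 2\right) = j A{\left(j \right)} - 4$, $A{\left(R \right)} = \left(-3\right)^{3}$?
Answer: $8126$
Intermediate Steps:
$A{\left(R \right)} = -27$
$g{\left(j,n \right)} = -4 - \frac{27 j}{2}$ ($g{\left(j,n \right)} = -2 + \frac{j \left(-27\right) - 4}{2} = -2 + \frac{- 27 j - 4}{2} = -2 + \frac{-4 - 27 j}{2} = -2 - \left(2 + \frac{27 j}{2}\right) = -4 - \frac{27 j}{2}$)
$g{\left(-18,12 \right)} \left(-258 + 292\right) = \left(-4 - -243\right) \left(-258 + 292\right) = \left(-4 + 243\right) 34 = 239 \cdot 34 = 8126$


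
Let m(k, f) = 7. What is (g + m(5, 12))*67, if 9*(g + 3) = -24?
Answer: 268/3 ≈ 89.333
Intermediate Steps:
g = -17/3 (g = -3 + (1/9)*(-24) = -3 - 8/3 = -17/3 ≈ -5.6667)
(g + m(5, 12))*67 = (-17/3 + 7)*67 = (4/3)*67 = 268/3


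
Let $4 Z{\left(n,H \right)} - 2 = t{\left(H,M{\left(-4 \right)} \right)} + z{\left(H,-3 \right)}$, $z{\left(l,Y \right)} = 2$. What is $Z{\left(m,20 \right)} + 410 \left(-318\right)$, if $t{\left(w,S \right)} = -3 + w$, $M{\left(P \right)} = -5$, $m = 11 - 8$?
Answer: $- \frac{521499}{4} \approx -1.3037 \cdot 10^{5}$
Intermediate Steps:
$m = 3$ ($m = 11 - 8 = 3$)
$Z{\left(n,H \right)} = \frac{1}{4} + \frac{H}{4}$ ($Z{\left(n,H \right)} = \frac{1}{2} + \frac{\left(-3 + H\right) + 2}{4} = \frac{1}{2} + \frac{-1 + H}{4} = \frac{1}{2} + \left(- \frac{1}{4} + \frac{H}{4}\right) = \frac{1}{4} + \frac{H}{4}$)
$Z{\left(m,20 \right)} + 410 \left(-318\right) = \left(\frac{1}{4} + \frac{1}{4} \cdot 20\right) + 410 \left(-318\right) = \left(\frac{1}{4} + 5\right) - 130380 = \frac{21}{4} - 130380 = - \frac{521499}{4}$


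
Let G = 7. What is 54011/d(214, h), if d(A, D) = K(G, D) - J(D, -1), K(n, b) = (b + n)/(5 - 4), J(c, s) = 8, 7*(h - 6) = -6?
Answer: 378077/29 ≈ 13037.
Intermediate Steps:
h = 36/7 (h = 6 + (⅐)*(-6) = 6 - 6/7 = 36/7 ≈ 5.1429)
K(n, b) = b + n (K(n, b) = (b + n)/1 = (b + n)*1 = b + n)
d(A, D) = -1 + D (d(A, D) = (D + 7) - 1*8 = (7 + D) - 8 = -1 + D)
54011/d(214, h) = 54011/(-1 + 36/7) = 54011/(29/7) = 54011*(7/29) = 378077/29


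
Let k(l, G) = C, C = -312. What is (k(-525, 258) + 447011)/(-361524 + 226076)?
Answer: -446699/135448 ≈ -3.2979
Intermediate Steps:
k(l, G) = -312
(k(-525, 258) + 447011)/(-361524 + 226076) = (-312 + 447011)/(-361524 + 226076) = 446699/(-135448) = 446699*(-1/135448) = -446699/135448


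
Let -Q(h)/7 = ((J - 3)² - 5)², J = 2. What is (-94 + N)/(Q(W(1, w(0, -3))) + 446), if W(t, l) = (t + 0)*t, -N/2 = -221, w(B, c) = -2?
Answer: 174/167 ≈ 1.0419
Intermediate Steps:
N = 442 (N = -2*(-221) = 442)
W(t, l) = t² (W(t, l) = t*t = t²)
Q(h) = -112 (Q(h) = -7*((2 - 3)² - 5)² = -7*((-1)² - 5)² = -7*(1 - 5)² = -7*(-4)² = -7*16 = -112)
(-94 + N)/(Q(W(1, w(0, -3))) + 446) = (-94 + 442)/(-112 + 446) = 348/334 = 348*(1/334) = 174/167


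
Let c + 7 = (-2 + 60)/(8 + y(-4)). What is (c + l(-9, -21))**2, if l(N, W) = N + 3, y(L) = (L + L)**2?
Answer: 192721/1296 ≈ 148.70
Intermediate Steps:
y(L) = 4*L**2 (y(L) = (2*L)**2 = 4*L**2)
c = -223/36 (c = -7 + (-2 + 60)/(8 + 4*(-4)**2) = -7 + 58/(8 + 4*16) = -7 + 58/(8 + 64) = -7 + 58/72 = -7 + 58*(1/72) = -7 + 29/36 = -223/36 ≈ -6.1944)
l(N, W) = 3 + N
(c + l(-9, -21))**2 = (-223/36 + (3 - 9))**2 = (-223/36 - 6)**2 = (-439/36)**2 = 192721/1296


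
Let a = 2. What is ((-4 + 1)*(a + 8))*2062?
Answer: -61860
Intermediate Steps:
((-4 + 1)*(a + 8))*2062 = ((-4 + 1)*(2 + 8))*2062 = -3*10*2062 = -30*2062 = -61860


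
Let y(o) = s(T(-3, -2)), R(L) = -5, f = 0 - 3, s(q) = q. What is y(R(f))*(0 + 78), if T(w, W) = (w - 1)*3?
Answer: -936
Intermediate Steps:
T(w, W) = -3 + 3*w (T(w, W) = (-1 + w)*3 = -3 + 3*w)
f = -3
y(o) = -12 (y(o) = -3 + 3*(-3) = -3 - 9 = -12)
y(R(f))*(0 + 78) = -12*(0 + 78) = -12*78 = -936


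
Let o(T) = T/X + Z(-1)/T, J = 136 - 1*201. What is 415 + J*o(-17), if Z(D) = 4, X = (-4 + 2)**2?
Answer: 48045/68 ≈ 706.54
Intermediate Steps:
X = 4 (X = (-2)**2 = 4)
J = -65 (J = 136 - 201 = -65)
o(T) = 4/T + T/4 (o(T) = T/4 + 4/T = 4/T + T/4)
415 + J*o(-17) = 415 - 65*(4/(-17) + (1/4)*(-17)) = 415 - 65*(4*(-1/17) - 17/4) = 415 - 65*(-4/17 - 17/4) = 415 - 65*(-305/68) = 415 + 19825/68 = 48045/68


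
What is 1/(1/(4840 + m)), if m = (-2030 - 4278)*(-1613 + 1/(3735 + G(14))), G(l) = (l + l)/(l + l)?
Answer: 9507785919/934 ≈ 1.0180e+7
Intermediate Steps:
G(l) = 1 (G(l) = (2*l)/((2*l)) = (2*l)*(1/(2*l)) = 1)
m = 9503265359/934 (m = (-2030 - 4278)*(-1613 + 1/(3735 + 1)) = -6308*(-1613 + 1/3736) = -6308*(-6026167/3736) = 9503265359/934 ≈ 1.0175e+7)
1/(1/(4840 + m)) = 1/(1/(4840 + 9503265359/934)) = 1/(1/(9507785919/934)) = 1/(934/9507785919) = 9507785919/934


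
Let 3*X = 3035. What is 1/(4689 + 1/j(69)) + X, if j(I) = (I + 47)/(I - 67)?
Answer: 825407879/815889 ≈ 1011.7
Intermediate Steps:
X = 3035/3 (X = (1/3)*3035 = 3035/3 ≈ 1011.7)
j(I) = (47 + I)/(-67 + I)
1/(4689 + 1/j(69)) + X = 1/(4689 + 1/((47 + 69)/(-67 + 69))) + 3035/3 = 1/(4689 + 1/(116/2)) + 3035/3 = 1/(4689 + 1/((1/2)*116)) + 3035/3 = 1/(4689 + 1/58) + 3035/3 = 1/(271963/58) + 3035/3 = 58/271963 + 3035/3 = 825407879/815889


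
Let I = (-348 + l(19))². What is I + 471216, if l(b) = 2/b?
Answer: 213801076/361 ≈ 5.9225e+5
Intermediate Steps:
I = 43692100/361 (I = (-348 + 2/19)² = (-6610/19)² = 43692100/361 ≈ 1.2103e+5)
I + 471216 = 43692100/361 + 471216 = 213801076/361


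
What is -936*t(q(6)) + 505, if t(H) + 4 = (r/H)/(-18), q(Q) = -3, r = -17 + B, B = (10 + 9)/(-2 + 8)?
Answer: 40399/9 ≈ 4488.8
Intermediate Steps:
B = 19/6 ≈ 3.1667
r = -83/6 (r = -17 + 19/6 = -83/6 ≈ -13.833)
t(H) = -4 + 83/(108*H) (t(H) = -4 - 83/(6*H)/(-18) = -4 - 83/(6*H)*(-1/18) = -4 + 83/(108*H))
-936*t(q(6)) + 505 = -936*(-4 + (83/108)/(-3)) + 505 = -936*(-4 + (83/108)*(-⅓)) + 505 = -936*(-4 - 83/324) + 505 = -936*(-1379/324) + 505 = 35854/9 + 505 = 40399/9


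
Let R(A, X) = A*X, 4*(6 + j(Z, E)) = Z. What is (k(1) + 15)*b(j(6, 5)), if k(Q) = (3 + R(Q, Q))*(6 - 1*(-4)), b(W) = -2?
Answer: -110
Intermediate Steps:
j(Z, E) = -6 + Z/4
k(Q) = 30 + 10*Q² (k(Q) = (3 + Q*Q)*(6 - 1*(-4)) = (3 + Q²)*(6 + 4) = (3 + Q²)*10 = 30 + 10*Q²)
(k(1) + 15)*b(j(6, 5)) = ((30 + 10*1²) + 15)*(-2) = ((30 + 10*1) + 15)*(-2) = ((30 + 10) + 15)*(-2) = (40 + 15)*(-2) = 55*(-2) = -110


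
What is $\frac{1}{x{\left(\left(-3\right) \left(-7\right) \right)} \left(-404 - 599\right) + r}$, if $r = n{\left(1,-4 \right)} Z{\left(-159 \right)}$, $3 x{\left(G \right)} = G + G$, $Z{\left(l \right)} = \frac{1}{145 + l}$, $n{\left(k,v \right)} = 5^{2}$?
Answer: $- \frac{14}{196613} \approx -7.1206 \cdot 10^{-5}$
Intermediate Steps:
$n{\left(k,v \right)} = 25$
$x{\left(G \right)} = \frac{2 G}{3}$ ($x{\left(G \right)} = \frac{G + G}{3} = \frac{2 G}{3}$)
$r = - \frac{25}{14}$ ($r = \frac{25}{145 - 159} = \frac{25}{-14} = 25 \left(- \frac{1}{14}\right) = - \frac{25}{14} \approx -1.7857$)
$\frac{1}{x{\left(\left(-3\right) \left(-7\right) \right)} \left(-404 - 599\right) + r} = \frac{1}{\frac{2 \left(\left(-3\right) \left(-7\right)\right)}{3} \left(-404 - 599\right) - \frac{25}{14}} = \frac{1}{\frac{2}{3} \cdot 21 \left(-1003\right) - \frac{25}{14}} = \frac{1}{14 \left(-1003\right) - \frac{25}{14}} = \frac{1}{-14042 - \frac{25}{14}} = \frac{1}{- \frac{196613}{14}} = - \frac{14}{196613}$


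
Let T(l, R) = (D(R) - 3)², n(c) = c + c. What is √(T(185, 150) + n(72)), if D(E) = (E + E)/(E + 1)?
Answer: 3*√367417/151 ≈ 12.043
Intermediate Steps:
D(E) = 2*E/(1 + E) (D(E) = (2*E)/(1 + E) = 2*E/(1 + E))
n(c) = 2*c
T(l, R) = (-3 + 2*R/(1 + R))² (T(l, R) = (2*R/(1 + R) - 3)² = (-3 + 2*R/(1 + R))²)
√(T(185, 150) + n(72)) = √((3 + 150)²/(1 + 150)² + 2*72) = √(153²/151² + 144) = √((1/22801)*23409 + 144) = √(23409/22801 + 144) = √(3306753/22801) = 3*√367417/151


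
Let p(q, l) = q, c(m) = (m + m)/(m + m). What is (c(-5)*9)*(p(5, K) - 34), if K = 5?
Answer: -261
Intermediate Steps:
c(m) = 1 (c(m) = (2*m)/((2*m)) = (2*m)*(1/(2*m)) = 1)
(c(-5)*9)*(p(5, K) - 34) = (1*9)*(5 - 34) = 9*(-29) = -261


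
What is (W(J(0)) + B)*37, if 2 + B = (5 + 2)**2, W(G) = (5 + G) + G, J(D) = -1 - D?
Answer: 1850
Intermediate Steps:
W(G) = 5 + 2*G
B = 47 (B = -2 + (5 + 2)**2 = -2 + 7**2 = -2 + 49 = 47)
(W(J(0)) + B)*37 = ((5 + 2*(-1 - 1*0)) + 47)*37 = ((5 + 2*(-1 + 0)) + 47)*37 = ((5 + 2*(-1)) + 47)*37 = ((5 - 2) + 47)*37 = (3 + 47)*37 = 50*37 = 1850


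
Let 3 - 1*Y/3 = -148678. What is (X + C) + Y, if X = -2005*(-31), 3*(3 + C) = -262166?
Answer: 1262419/3 ≈ 4.2081e+5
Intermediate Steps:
C = -262175/3 (C = -3 + (⅓)*(-262166) = -3 - 262166/3 = -262175/3 ≈ -87392.)
Y = 446043 (Y = 9 - 3*(-148678) = 9 + 446034 = 446043)
X = 62155
(X + C) + Y = (62155 - 262175/3) + 446043 = -75710/3 + 446043 = 1262419/3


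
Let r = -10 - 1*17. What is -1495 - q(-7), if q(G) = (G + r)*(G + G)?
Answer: -1971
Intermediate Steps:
r = -27 (r = -10 - 17 = -27)
q(G) = 2*G*(-27 + G) (q(G) = (G - 27)*(G + G) = (-27 + G)*(2*G) = 2*G*(-27 + G))
-1495 - q(-7) = -1495 - 2*(-7)*(-27 - 7) = -1495 - 2*(-7)*(-34) = -1495 - 1*476 = -1495 - 476 = -1971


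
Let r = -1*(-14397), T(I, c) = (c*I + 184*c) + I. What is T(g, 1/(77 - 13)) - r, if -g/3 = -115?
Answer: -898799/64 ≈ -14044.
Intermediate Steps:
g = 345 (g = -3*(-115) = 345)
T(I, c) = I + 184*c + I*c (T(I, c) = (I*c + 184*c) + I = (184*c + I*c) + I = I + 184*c + I*c)
r = 14397
T(g, 1/(77 - 13)) - r = (345 + 184/(77 - 13) + 345/(77 - 13)) - 1*14397 = (345 + 184/64 + 345/64) - 14397 = (345 + 184*(1/64) + 345*(1/64)) - 14397 = (345 + 23/8 + 345/64) - 14397 = 22609/64 - 14397 = -898799/64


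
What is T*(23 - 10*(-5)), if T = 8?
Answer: 584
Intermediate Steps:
T*(23 - 10*(-5)) = 8*(23 - 10*(-5)) = 8*(23 + 50) = 8*73 = 584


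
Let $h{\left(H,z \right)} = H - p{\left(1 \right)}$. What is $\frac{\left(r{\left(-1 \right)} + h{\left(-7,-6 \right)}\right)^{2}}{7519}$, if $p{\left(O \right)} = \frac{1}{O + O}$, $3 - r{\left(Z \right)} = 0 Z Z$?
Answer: $\frac{81}{30076} \approx 0.0026932$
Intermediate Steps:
$r{\left(Z \right)} = 3$ ($r{\left(Z \right)} = 3 - 0 Z Z = 3 - 0 Z = 3 - 0 = 3 + 0 = 3$)
$p{\left(O \right)} = \frac{1}{2 O}$
$h{\left(H,z \right)} = - \frac{1}{2} + H$ ($h{\left(H,z \right)} = H - \frac{1}{2 \cdot 1} = H - \frac{1}{2} \cdot 1 = H - \frac{1}{2} = - \frac{1}{2} + H$)
$\frac{\left(r{\left(-1 \right)} + h{\left(-7,-6 \right)}\right)^{2}}{7519} = \frac{\left(3 - \frac{15}{2}\right)^{2}}{7519} = \left(3 - \frac{15}{2}\right)^{2} \cdot \frac{1}{7519} = \left(- \frac{9}{2}\right)^{2} \cdot \frac{1}{7519} = \frac{81}{4} \cdot \frac{1}{7519} = \frac{81}{30076}$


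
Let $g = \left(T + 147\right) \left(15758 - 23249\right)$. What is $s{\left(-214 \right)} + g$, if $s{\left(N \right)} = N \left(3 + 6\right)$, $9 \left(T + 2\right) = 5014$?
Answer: $- \frac{15784321}{3} \approx -5.2614 \cdot 10^{6}$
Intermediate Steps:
$T = \frac{4996}{9}$ ($T = -2 + \frac{1}{9} \cdot 5014 = -2 + \frac{5014}{9} = \frac{4996}{9} \approx 555.11$)
$g = - \frac{15778543}{3}$ ($g = \left(\frac{4996}{9} + 147\right) \left(15758 - 23249\right) = \frac{6319}{9} \left(-7491\right) = - \frac{15778543}{3} \approx -5.2595 \cdot 10^{6}$)
$s{\left(N \right)} = 9 N$ ($s{\left(N \right)} = N 9 = 9 N$)
$s{\left(-214 \right)} + g = 9 \left(-214\right) - \frac{15778543}{3} = -1926 - \frac{15778543}{3} = - \frac{15784321}{3}$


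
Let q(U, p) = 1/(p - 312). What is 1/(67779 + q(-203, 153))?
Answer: 159/10776860 ≈ 1.4754e-5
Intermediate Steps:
q(U, p) = 1/(-312 + p)
1/(67779 + q(-203, 153)) = 1/(67779 + 1/(-312 + 153)) = 1/(67779 + 1/(-159)) = 1/(67779 - 1/159) = 1/(10776860/159) = 159/10776860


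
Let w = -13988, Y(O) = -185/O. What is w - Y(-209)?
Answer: -2923677/209 ≈ -13989.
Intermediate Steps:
w - Y(-209) = -13988 - (-185)/(-209) = -13988 - (-185)*(-1)/209 = -13988 - 1*185/209 = -13988 - 185/209 = -2923677/209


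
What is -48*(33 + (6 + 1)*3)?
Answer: -2592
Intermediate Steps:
-48*(33 + (6 + 1)*3) = -48*(33 + 7*3) = -48*(33 + 21) = -48*54 = -2592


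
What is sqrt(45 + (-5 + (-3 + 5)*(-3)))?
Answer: sqrt(34) ≈ 5.8309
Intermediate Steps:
sqrt(45 + (-5 + (-3 + 5)*(-3))) = sqrt(45 + (-5 + 2*(-3))) = sqrt(45 + (-5 - 6)) = sqrt(45 - 11) = sqrt(34)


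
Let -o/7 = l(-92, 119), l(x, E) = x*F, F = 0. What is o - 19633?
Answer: -19633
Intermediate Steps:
l(x, E) = 0 (l(x, E) = x*0 = 0)
o = 0 (o = -7*0 = 0)
o - 19633 = 0 - 19633 = -19633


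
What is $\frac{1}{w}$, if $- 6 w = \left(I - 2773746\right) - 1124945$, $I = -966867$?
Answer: $\frac{3}{2432779} \approx 1.2332 \cdot 10^{-6}$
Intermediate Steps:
$w = \frac{2432779}{3}$ ($w = - \frac{\left(-966867 - 2773746\right) - 1124945}{6} = - \frac{-3740613 - 1124945}{6} = \left(- \frac{1}{6}\right) \left(-4865558\right) = \frac{2432779}{3} \approx 8.1093 \cdot 10^{5}$)
$\frac{1}{w} = \frac{1}{\frac{2432779}{3}} = \frac{3}{2432779}$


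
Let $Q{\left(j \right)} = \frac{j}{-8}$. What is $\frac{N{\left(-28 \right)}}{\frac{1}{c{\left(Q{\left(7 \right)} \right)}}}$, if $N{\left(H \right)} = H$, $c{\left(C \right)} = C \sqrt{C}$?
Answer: $\frac{49 i \sqrt{14}}{8} \approx 22.918 i$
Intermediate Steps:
$Q{\left(j \right)} = - \frac{j}{8}$ ($Q{\left(j \right)} = j \left(- \frac{1}{8}\right) = - \frac{j}{8}$)
$c{\left(C \right)} = C^{\frac{3}{2}}$
$\frac{N{\left(-28 \right)}}{\frac{1}{c{\left(Q{\left(7 \right)} \right)}}} = - \frac{28}{\frac{1}{\left(\left(- \frac{1}{8}\right) 7\right)^{\frac{3}{2}}}} = - \frac{28}{\frac{1}{\left(- \frac{7}{8}\right)^{\frac{3}{2}}}} = - \frac{28}{\frac{1}{\left(- \frac{7}{32}\right) i \sqrt{14}}} = - \frac{28}{\frac{16}{49} i \sqrt{14}} = - 28 \left(- \frac{7 i \sqrt{14}}{32}\right) = \frac{49 i \sqrt{14}}{8}$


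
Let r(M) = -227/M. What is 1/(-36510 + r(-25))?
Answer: -25/912523 ≈ -2.7397e-5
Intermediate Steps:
1/(-36510 + r(-25)) = 1/(-36510 - 227/(-25)) = 1/(-36510 - 227*(-1/25)) = 1/(-36510 + 227/25) = 1/(-912523/25) = -25/912523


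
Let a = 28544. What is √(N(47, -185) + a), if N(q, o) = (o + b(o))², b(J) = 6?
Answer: √60585 ≈ 246.14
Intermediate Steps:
N(q, o) = (6 + o)² (N(q, o) = (o + 6)² = (6 + o)²)
√(N(47, -185) + a) = √((6 - 185)² + 28544) = √((-179)² + 28544) = √(32041 + 28544) = √60585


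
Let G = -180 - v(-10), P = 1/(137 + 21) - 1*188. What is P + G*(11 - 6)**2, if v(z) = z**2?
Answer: -1135703/158 ≈ -7188.0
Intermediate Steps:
P = -29703/158 (P = 1/158 - 188 = -29703/158 ≈ -187.99)
G = -280 (G = -180 - 1*(-10)**2 = -180 - 1*100 = -180 - 100 = -280)
P + G*(11 - 6)**2 = -29703/158 - 280*(11 - 6)**2 = -29703/158 - 280*5**2 = -29703/158 - 280*25 = -29703/158 - 7000 = -1135703/158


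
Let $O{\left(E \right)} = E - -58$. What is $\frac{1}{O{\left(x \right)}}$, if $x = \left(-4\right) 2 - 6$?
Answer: $\frac{1}{44} \approx 0.022727$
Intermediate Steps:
$x = -14$ ($x = -8 - 6 = -14$)
$O{\left(E \right)} = 58 + E$ ($O{\left(E \right)} = E + 58 = 58 + E$)
$\frac{1}{O{\left(x \right)}} = \frac{1}{58 - 14} = \frac{1}{44}$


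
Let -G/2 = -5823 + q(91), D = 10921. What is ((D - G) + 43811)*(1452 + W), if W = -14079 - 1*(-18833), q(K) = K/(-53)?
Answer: 14170631456/53 ≈ 2.6737e+8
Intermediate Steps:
q(K) = -K/53 (q(K) = K*(-1/53) = -K/53)
W = 4754 (W = -14079 + 18833 = 4754)
G = 617420/53 (G = -2*(-5823 - 1/53*91) = -2*(-5823 - 91/53) = -2*(-308710/53) = 617420/53 ≈ 11649.)
((D - G) + 43811)*(1452 + W) = ((10921 - 1*617420/53) + 43811)*(1452 + 4754) = ((10921 - 617420/53) + 43811)*6206 = (-38607/53 + 43811)*6206 = (2283376/53)*6206 = 14170631456/53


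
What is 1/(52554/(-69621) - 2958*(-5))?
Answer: 23207/343214012 ≈ 6.7617e-5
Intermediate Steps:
1/(52554/(-69621) - 2958*(-5)) = 1/(52554*(-1/69621) + 14790) = 1/(-17518/23207 + 14790) = 1/(343214012/23207) = 23207/343214012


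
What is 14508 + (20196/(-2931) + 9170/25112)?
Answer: 177892664249/12267212 ≈ 14501.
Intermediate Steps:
14508 + (20196/(-2931) + 9170/25112) = 14508 + (20196*(-1/2931) + 9170*(1/25112)) = 14508 + (-6732/977 + 4585/12556) = 14508 - 80047447/12267212 = 177892664249/12267212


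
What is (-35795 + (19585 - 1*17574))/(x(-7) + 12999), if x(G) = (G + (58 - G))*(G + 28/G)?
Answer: -33784/12361 ≈ -2.7331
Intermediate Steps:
x(G) = 58*G + 1624/G (x(G) = 58*(G + 28/G) = 58*G + 1624/G)
(-35795 + (19585 - 1*17574))/(x(-7) + 12999) = (-35795 + (19585 - 1*17574))/((58*(-7) + 1624/(-7)) + 12999) = (-35795 + (19585 - 17574))/((-406 + 1624*(-1/7)) + 12999) = (-35795 + 2011)/((-406 - 232) + 12999) = -33784/(-638 + 12999) = -33784/12361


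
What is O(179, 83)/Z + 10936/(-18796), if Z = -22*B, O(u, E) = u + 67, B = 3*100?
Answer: -3200059/5168900 ≈ -0.61910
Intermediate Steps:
B = 300
O(u, E) = 67 + u
Z = -6600 (Z = -22*300 = -6600)
O(179, 83)/Z + 10936/(-18796) = (67 + 179)/(-6600) + 10936/(-18796) = 246*(-1/6600) + 10936*(-1/18796) = -41/1100 - 2734/4699 = -3200059/5168900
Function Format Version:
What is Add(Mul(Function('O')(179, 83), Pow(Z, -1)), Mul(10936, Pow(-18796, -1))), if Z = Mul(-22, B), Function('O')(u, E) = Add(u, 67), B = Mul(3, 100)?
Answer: Rational(-3200059, 5168900) ≈ -0.61910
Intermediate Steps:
B = 300
Function('O')(u, E) = Add(67, u)
Z = -6600 (Z = Mul(-22, 300) = -6600)
Add(Mul(Function('O')(179, 83), Pow(Z, -1)), Mul(10936, Pow(-18796, -1))) = Add(Mul(Add(67, 179), Pow(-6600, -1)), Mul(10936, Pow(-18796, -1))) = Add(Mul(246, Rational(-1, 6600)), Mul(10936, Rational(-1, 18796))) = Add(Rational(-41, 1100), Rational(-2734, 4699)) = Rational(-3200059, 5168900)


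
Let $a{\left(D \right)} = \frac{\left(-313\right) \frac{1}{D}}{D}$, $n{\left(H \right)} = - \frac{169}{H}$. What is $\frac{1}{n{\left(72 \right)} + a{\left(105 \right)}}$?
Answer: $- \frac{9800}{23281} \approx -0.42094$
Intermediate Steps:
$a{\left(D \right)} = - \frac{313}{D^{2}}$
$\frac{1}{n{\left(72 \right)} + a{\left(105 \right)}} = \frac{1}{- \frac{169}{72} - \frac{313}{11025}} = \frac{1}{- \frac{23281}{9800}} = - \frac{9800}{23281}$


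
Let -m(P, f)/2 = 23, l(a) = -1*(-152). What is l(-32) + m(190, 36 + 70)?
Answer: 106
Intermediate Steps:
l(a) = 152
m(P, f) = -46 (m(P, f) = -2*23 = -46)
l(-32) + m(190, 36 + 70) = 152 - 46 = 106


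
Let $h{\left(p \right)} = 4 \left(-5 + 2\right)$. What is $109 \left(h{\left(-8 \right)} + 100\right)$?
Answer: $9592$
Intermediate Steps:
$h{\left(p \right)} = -12$ ($h{\left(p \right)} = 4 \left(-3\right) = -12$)
$109 \left(h{\left(-8 \right)} + 100\right) = 109 \left(-12 + 100\right) = 109 \cdot 88 = 9592$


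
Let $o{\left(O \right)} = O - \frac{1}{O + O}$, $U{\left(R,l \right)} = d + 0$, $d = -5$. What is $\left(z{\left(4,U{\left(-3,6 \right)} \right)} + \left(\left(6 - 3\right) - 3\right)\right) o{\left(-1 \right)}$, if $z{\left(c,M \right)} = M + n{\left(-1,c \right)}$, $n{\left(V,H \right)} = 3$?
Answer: $1$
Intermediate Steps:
$U{\left(R,l \right)} = -5$ ($U{\left(R,l \right)} = -5 + 0 = -5$)
$z{\left(c,M \right)} = 3 + M$ ($z{\left(c,M \right)} = M + 3 = 3 + M$)
$o{\left(O \right)} = O - \frac{1}{2 O}$
$\left(z{\left(4,U{\left(-3,6 \right)} \right)} + \left(\left(6 - 3\right) - 3\right)\right) o{\left(-1 \right)} = \left(\left(3 - 5\right) + \left(\left(6 - 3\right) - 3\right)\right) \left(-1 - \frac{1}{2 \left(-1\right)}\right) = \left(-2 + \left(3 - 3\right)\right) \left(-1 - - \frac{1}{2}\right) = \left(-2 + 0\right) \left(-1 + \frac{1}{2}\right) = \left(-2\right) \left(- \frac{1}{2}\right) = 1$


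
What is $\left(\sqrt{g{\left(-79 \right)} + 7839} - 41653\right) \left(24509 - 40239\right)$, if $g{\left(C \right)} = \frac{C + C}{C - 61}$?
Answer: $655201690 - \frac{1573 \sqrt{38416630}}{7} \approx 6.5381 \cdot 10^{8}$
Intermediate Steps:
$g{\left(C \right)} = \frac{2 C}{-61 + C}$
$\left(\sqrt{g{\left(-79 \right)} + 7839} - 41653\right) \left(24509 - 40239\right) = \left(\sqrt{2 \left(-79\right) \frac{1}{-61 - 79} + 7839} - 41653\right) \left(24509 - 40239\right) = \left(\sqrt{2 \left(-79\right) \frac{1}{-140} + 7839} - 41653\right) \left(-15730\right) = \left(\sqrt{2 \left(-79\right) \left(- \frac{1}{140}\right) + 7839} - 41653\right) \left(-15730\right) = \left(\sqrt{\frac{79}{70} + 7839} - 41653\right) \left(-15730\right) = \left(\sqrt{\frac{548809}{70}} - 41653\right) \left(-15730\right) = \left(\frac{\sqrt{38416630}}{70} - 41653\right) \left(-15730\right) = \left(-41653 + \frac{\sqrt{38416630}}{70}\right) \left(-15730\right) = 655201690 - \frac{1573 \sqrt{38416630}}{7}$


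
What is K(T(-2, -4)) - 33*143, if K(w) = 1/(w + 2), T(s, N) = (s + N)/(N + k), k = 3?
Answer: -37751/8 ≈ -4718.9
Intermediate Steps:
T(s, N) = (N + s)/(3 + N) (T(s, N) = (s + N)/(N + 3) = (N + s)/(3 + N))
K(w) = 1/(2 + w)
K(T(-2, -4)) - 33*143 = 1/(2 + (-4 - 2)/(3 - 4)) - 33*143 = 1/(2 - 6/(-1)) - 4719 = 1/(2 - 1*(-6)) - 4719 = 1/(2 + 6) - 4719 = 1/8 - 4719 = ⅛ - 4719 = -37751/8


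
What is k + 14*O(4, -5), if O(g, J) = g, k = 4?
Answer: 60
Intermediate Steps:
k + 14*O(4, -5) = 4 + 14*4 = 4 + 56 = 60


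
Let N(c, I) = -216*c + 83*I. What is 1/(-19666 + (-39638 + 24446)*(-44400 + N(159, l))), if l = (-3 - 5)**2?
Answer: 1/1115559278 ≈ 8.9641e-10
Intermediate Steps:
l = 64 (l = (-8)**2 = 64)
1/(-19666 + (-39638 + 24446)*(-44400 + N(159, l))) = 1/(-19666 + (-39638 + 24446)*(-44400 + (-216*159 + 83*64))) = 1/(-19666 - 15192*(-44400 + (-34344 + 5312))) = 1/(-19666 - 15192*(-44400 - 29032)) = 1/(-19666 - 15192*(-73432)) = 1/(-19666 + 1115578944) = 1/1115559278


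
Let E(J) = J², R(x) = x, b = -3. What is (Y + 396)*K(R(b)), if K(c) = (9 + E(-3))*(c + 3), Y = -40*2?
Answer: 0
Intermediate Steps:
Y = -80
K(c) = 54 + 18*c (K(c) = (9 + (-3)²)*(c + 3) = (9 + 9)*(3 + c) = 18*(3 + c) = 54 + 18*c)
(Y + 396)*K(R(b)) = (-80 + 396)*(54 + 18*(-3)) = 316*(54 - 54) = 316*0 = 0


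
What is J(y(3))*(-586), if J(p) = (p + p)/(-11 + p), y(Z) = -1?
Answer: -293/3 ≈ -97.667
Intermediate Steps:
J(p) = 2*p/(-11 + p) (J(p) = (2*p)/(-11 + p) = 2*p/(-11 + p))
J(y(3))*(-586) = (2*(-1)/(-11 - 1))*(-586) = (2*(-1)/(-12))*(-586) = (2*(-1)*(-1/12))*(-586) = (⅙)*(-586) = -293/3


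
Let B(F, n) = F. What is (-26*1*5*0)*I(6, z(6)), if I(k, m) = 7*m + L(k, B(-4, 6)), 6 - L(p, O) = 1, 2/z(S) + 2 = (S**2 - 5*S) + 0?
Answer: 0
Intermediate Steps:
z(S) = 2/(-2 + S**2 - 5*S) (z(S) = 2/(-2 + ((S**2 - 5*S) + 0)) = 2/(-2 + (S**2 - 5*S)) = 2/(-2 + S**2 - 5*S))
L(p, O) = 5 (L(p, O) = 6 - 1*1 = 6 - 1 = 5)
I(k, m) = 5 + 7*m (I(k, m) = 7*m + 5 = 5 + 7*m)
(-26*1*5*0)*I(6, z(6)) = (-26*1*5*0)*(5 + 7*(2/(-2 + 6**2 - 5*6))) = (-130*0)*(5 + 7*(2/(-2 + 36 - 30))) = (-26*0)*(5 + 7*(2/4)) = 0*(5 + 7*(2*(1/4))) = 0*(5 + 7*(1/2)) = 0*(5 + 7/2) = 0*(17/2) = 0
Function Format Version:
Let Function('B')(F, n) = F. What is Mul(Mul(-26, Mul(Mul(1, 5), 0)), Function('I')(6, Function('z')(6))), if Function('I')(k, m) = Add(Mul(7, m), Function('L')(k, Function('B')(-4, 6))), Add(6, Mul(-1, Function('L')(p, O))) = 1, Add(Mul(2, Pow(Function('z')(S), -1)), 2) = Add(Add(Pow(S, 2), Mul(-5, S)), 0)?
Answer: 0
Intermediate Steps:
Function('z')(S) = Mul(2, Pow(Add(-2, Pow(S, 2), Mul(-5, S)), -1)) (Function('z')(S) = Mul(2, Pow(Add(-2, Add(Add(Pow(S, 2), Mul(-5, S)), 0)), -1)) = Mul(2, Pow(Add(-2, Add(Pow(S, 2), Mul(-5, S))), -1)) = Mul(2, Pow(Add(-2, Pow(S, 2), Mul(-5, S)), -1)))
Function('L')(p, O) = 5 (Function('L')(p, O) = Add(6, Mul(-1, 1)) = Add(6, -1) = 5)
Function('I')(k, m) = Add(5, Mul(7, m)) (Function('I')(k, m) = Add(Mul(7, m), 5) = Add(5, Mul(7, m)))
Mul(Mul(-26, Mul(Mul(1, 5), 0)), Function('I')(6, Function('z')(6))) = Mul(Mul(-26, Mul(Mul(1, 5), 0)), Add(5, Mul(7, Mul(2, Pow(Add(-2, Pow(6, 2), Mul(-5, 6)), -1))))) = Mul(Mul(-26, Mul(5, 0)), Add(5, Mul(7, Mul(2, Pow(Add(-2, 36, -30), -1))))) = Mul(Mul(-26, 0), Add(5, Mul(7, Mul(2, Pow(4, -1))))) = Mul(0, Add(5, Mul(7, Mul(2, Rational(1, 4))))) = Mul(0, Add(5, Mul(7, Rational(1, 2)))) = Mul(0, Add(5, Rational(7, 2))) = Mul(0, Rational(17, 2)) = 0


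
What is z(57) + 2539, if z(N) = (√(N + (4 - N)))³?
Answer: 2547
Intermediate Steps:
z(N) = 8 (z(N) = (√4)³ = 2³ = 8)
z(57) + 2539 = 8 + 2539 = 2547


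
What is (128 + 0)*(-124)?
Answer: -15872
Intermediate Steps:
(128 + 0)*(-124) = 128*(-124) = -15872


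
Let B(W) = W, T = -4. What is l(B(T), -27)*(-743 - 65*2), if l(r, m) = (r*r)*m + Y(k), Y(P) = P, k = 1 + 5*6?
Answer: 350073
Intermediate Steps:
k = 31 (k = 1 + 30 = 31)
l(r, m) = 31 + m*r² (l(r, m) = (r*r)*m + 31 = r²*m + 31 = m*r² + 31 = 31 + m*r²)
l(B(T), -27)*(-743 - 65*2) = (31 - 27*(-4)²)*(-743 - 65*2) = (31 - 27*16)*(-743 - 130) = (31 - 432)*(-873) = -401*(-873) = 350073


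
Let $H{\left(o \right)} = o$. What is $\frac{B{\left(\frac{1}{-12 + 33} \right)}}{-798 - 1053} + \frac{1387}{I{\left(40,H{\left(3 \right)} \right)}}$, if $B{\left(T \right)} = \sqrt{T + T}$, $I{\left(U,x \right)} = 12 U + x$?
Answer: $\frac{1387}{483} - \frac{\sqrt{42}}{38871} \approx 2.8715$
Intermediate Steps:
$I{\left(U,x \right)} = x + 12 U$
$B{\left(T \right)} = \sqrt{2} \sqrt{T}$ ($B{\left(T \right)} = \sqrt{2 T} = \sqrt{2} \sqrt{T}$)
$\frac{B{\left(\frac{1}{-12 + 33} \right)}}{-798 - 1053} + \frac{1387}{I{\left(40,H{\left(3 \right)} \right)}} = \frac{\sqrt{2} \sqrt{\frac{1}{-12 + 33}}}{-798 - 1053} + \frac{1387}{3 + 12 \cdot 40} = \frac{\sqrt{2} \sqrt{\frac{1}{21}}}{-1851} + \frac{1387}{3 + 480} = \frac{\sqrt{2}}{\sqrt{21}} \left(- \frac{1}{1851}\right) + \frac{1387}{483} = \sqrt{2} \frac{\sqrt{21}}{21} \left(- \frac{1}{1851}\right) + 1387 \cdot \frac{1}{483} = \frac{\sqrt{42}}{21} \left(- \frac{1}{1851}\right) + \frac{1387}{483} = - \frac{\sqrt{42}}{38871} + \frac{1387}{483} = \frac{1387}{483} - \frac{\sqrt{42}}{38871}$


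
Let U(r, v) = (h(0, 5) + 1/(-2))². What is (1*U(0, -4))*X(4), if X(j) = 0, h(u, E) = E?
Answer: 0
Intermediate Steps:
U(r, v) = 81/4 (U(r, v) = (5 + 1/(-2))² = (5 - ½)² = (9/2)² = 81/4)
(1*U(0, -4))*X(4) = (1*(81/4))*0 = (81/4)*0 = 0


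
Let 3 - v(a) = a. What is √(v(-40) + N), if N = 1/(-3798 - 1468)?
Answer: √1192417242/5266 ≈ 6.5574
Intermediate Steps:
v(a) = 3 - a
N = -1/5266 (N = 1/(-5266) = -1/5266 ≈ -0.00018990)
√(v(-40) + N) = √((3 - 1*(-40)) - 1/5266) = √((3 + 40) - 1/5266) = √(43 - 1/5266) = √(226437/5266) = √1192417242/5266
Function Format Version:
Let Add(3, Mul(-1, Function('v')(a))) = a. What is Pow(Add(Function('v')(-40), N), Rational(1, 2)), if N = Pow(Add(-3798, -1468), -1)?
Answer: Mul(Rational(1, 5266), Pow(1192417242, Rational(1, 2))) ≈ 6.5574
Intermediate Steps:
Function('v')(a) = Add(3, Mul(-1, a))
N = Rational(-1, 5266) (N = Pow(-5266, -1) = Rational(-1, 5266) ≈ -0.00018990)
Pow(Add(Function('v')(-40), N), Rational(1, 2)) = Pow(Add(Add(3, Mul(-1, -40)), Rational(-1, 5266)), Rational(1, 2)) = Pow(Add(Add(3, 40), Rational(-1, 5266)), Rational(1, 2)) = Pow(Add(43, Rational(-1, 5266)), Rational(1, 2)) = Pow(Rational(226437, 5266), Rational(1, 2)) = Mul(Rational(1, 5266), Pow(1192417242, Rational(1, 2)))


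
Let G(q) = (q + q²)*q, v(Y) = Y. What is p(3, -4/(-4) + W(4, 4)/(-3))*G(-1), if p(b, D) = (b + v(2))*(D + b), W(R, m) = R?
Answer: 0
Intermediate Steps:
G(q) = q*(q + q²)
p(b, D) = (2 + b)*(D + b) (p(b, D) = (b + 2)*(D + b) = (2 + b)*(D + b))
p(3, -4/(-4) + W(4, 4)/(-3))*G(-1) = (3² + 2*(-4/(-4) + 4/(-3)) + 2*3 + (-4/(-4) + 4/(-3))*3)*((-1)²*(1 - 1)) = (9 + 2*(-4*(-¼) + 4*(-⅓)) + 6 + (-4*(-¼) + 4*(-⅓))*3)*(1*0) = (9 + 2*(1 - 4/3) + 6 + (1 - 4/3)*3)*0 = (9 + 2*(-⅓) + 6 - ⅓*3)*0 = (9 - ⅔ + 6 - 1)*0 = (40/3)*0 = 0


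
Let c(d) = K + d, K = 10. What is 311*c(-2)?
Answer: 2488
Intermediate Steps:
c(d) = 10 + d
311*c(-2) = 311*(10 - 2) = 311*8 = 2488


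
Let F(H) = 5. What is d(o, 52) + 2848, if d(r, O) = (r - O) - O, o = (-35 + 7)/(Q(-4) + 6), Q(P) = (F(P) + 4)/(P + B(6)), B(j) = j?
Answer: 8224/3 ≈ 2741.3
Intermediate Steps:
Q(P) = 9/(6 + P) (Q(P) = (5 + 4)/(P + 6) = 9/(6 + P))
o = -8/3 (o = (-35 + 7)/(9/(6 - 4) + 6) = -28/(9/2 + 6) = -28/21/2 = -28*2/21 = -8/3 ≈ -2.6667)
d(r, O) = r - 2*O
d(o, 52) + 2848 = (-8/3 - 2*52) + 2848 = (-8/3 - 104) + 2848 = -320/3 + 2848 = 8224/3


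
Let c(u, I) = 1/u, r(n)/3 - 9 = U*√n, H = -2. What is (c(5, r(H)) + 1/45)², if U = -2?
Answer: 4/81 ≈ 0.049383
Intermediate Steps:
r(n) = 27 - 6*√n (r(n) = 27 + 3*(-2*√n) = 27 - 6*√n)
(c(5, r(H)) + 1/45)² = (1/5 + 1/45)² = (⅕ + 1/45)² = (2/9)² = 4/81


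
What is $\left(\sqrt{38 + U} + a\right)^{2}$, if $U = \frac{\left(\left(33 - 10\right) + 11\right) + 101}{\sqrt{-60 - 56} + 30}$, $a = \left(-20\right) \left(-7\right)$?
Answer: $\frac{\left(35560 + \sqrt{127} \sqrt{21329 - 135 i \sqrt{29}}\right)^{2}}{64516} \approx 21457.0 - 32.347 i$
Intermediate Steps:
$a = 140$
$U = \frac{135}{30 + 2 i \sqrt{29}}$ ($U = \frac{\left(23 + 11\right) + 101}{\sqrt{-116} + 30} = \frac{34 + 101}{2 i \sqrt{29} + 30} = \frac{135}{30 + 2 i \sqrt{29}} \approx 3.9862 - 1.4311 i$)
$\left(\sqrt{38 + U} + a\right)^{2} = \left(\sqrt{38 + \left(\frac{2025}{508} - \frac{135 i \sqrt{29}}{508}\right)} + 140\right)^{2} = \left(\sqrt{\frac{21329}{508} - \frac{135 i \sqrt{29}}{508}} + 140\right)^{2} = \left(140 + \sqrt{\frac{21329}{508} - \frac{135 i \sqrt{29}}{508}}\right)^{2}$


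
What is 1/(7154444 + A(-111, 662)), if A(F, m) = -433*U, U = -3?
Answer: 1/7155743 ≈ 1.3975e-7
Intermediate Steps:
A(F, m) = 1299 (A(F, m) = -433*(-3) = 1299)
1/(7154444 + A(-111, 662)) = 1/(7154444 + 1299) = 1/7155743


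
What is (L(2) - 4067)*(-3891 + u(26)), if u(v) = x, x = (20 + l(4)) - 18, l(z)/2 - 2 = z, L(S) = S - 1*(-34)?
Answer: 15628187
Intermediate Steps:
L(S) = 34 + S (L(S) = S + 34 = 34 + S)
l(z) = 4 + 2*z
x = 14 (x = (20 + (4 + 2*4)) - 18 = (20 + (4 + 8)) - 18 = (20 + 12) - 18 = 32 - 18 = 14)
u(v) = 14
(L(2) - 4067)*(-3891 + u(26)) = ((34 + 2) - 4067)*(-3891 + 14) = (36 - 4067)*(-3877) = -4031*(-3877) = 15628187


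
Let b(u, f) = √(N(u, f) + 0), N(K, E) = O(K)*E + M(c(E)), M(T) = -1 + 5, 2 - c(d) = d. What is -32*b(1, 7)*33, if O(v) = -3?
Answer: -1056*I*√17 ≈ -4354.0*I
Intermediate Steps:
c(d) = 2 - d
M(T) = 4
N(K, E) = 4 - 3*E (N(K, E) = -3*E + 4 = 4 - 3*E)
b(u, f) = √(4 - 3*f) (b(u, f) = √((4 - 3*f) + 0) = √(4 - 3*f))
-32*b(1, 7)*33 = -32*√(4 - 3*7)*33 = -32*√(4 - 21)*33 = -32*I*√17*33 = -1056*I*√17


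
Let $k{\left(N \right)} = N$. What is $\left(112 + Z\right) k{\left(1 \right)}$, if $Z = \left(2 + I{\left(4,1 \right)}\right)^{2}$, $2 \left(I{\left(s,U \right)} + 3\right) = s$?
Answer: $113$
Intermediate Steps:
$I{\left(s,U \right)} = -3 + \frac{s}{2}$
$Z = 1$ ($Z = \left(2 + \left(-3 + \frac{1}{2} \cdot 4\right)\right)^{2} = \left(2 + \left(-3 + 2\right)\right)^{2} = \left(2 - 1\right)^{2} = 1^{2} = 1$)
$\left(112 + Z\right) k{\left(1 \right)} = \left(112 + 1\right) 1 = 113 \cdot 1 = 113$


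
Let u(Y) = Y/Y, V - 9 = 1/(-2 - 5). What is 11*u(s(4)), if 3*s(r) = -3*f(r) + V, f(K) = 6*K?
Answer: 11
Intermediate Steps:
V = 62/7 (V = 9 + 1/(-2 - 5) = 9 + 1/(-7) = 9 - ⅐ = 62/7 ≈ 8.8571)
s(r) = 62/21 - 6*r (s(r) = (-18*r + 62/7)/3 = (62/7 - 18*r)/3 = 62/21 - 6*r)
u(Y) = 1
11*u(s(4)) = 11*1 = 11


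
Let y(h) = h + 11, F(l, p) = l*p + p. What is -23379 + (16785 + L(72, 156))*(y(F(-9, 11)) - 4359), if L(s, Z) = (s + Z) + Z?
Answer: -76185063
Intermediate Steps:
F(l, p) = p + l*p
y(h) = 11 + h
L(s, Z) = s + 2*Z (L(s, Z) = (Z + s) + Z = s + 2*Z)
-23379 + (16785 + L(72, 156))*(y(F(-9, 11)) - 4359) = -23379 + (16785 + (72 + 2*156))*((11 + 11*(1 - 9)) - 4359) = -23379 + (16785 + (72 + 312))*((11 + 11*(-8)) - 4359) = -23379 + (16785 + 384)*((11 - 88) - 4359) = -23379 + 17169*(-77 - 4359) = -23379 + 17169*(-4436) = -23379 - 76161684 = -76185063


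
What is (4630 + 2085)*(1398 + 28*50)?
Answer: 18788570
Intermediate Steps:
(4630 + 2085)*(1398 + 28*50) = 6715*(1398 + 1400) = 6715*2798 = 18788570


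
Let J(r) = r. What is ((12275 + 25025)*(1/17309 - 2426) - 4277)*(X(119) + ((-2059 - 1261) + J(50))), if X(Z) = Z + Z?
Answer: 4749209406606776/17309 ≈ 2.7438e+11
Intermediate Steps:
X(Z) = 2*Z
((12275 + 25025)*(1/17309 - 2426) - 4277)*(X(119) + ((-2059 - 1261) + J(50))) = ((12275 + 25025)*(1/17309 - 2426) - 4277)*(2*119 + ((-2059 - 1261) + 50)) = (37300*(1/17309 - 2426) - 4277)*(238 + (-3320 + 50)) = (37300*(-41991633/17309) - 4277)*(238 - 3270) = (-1566287910900/17309 - 4277)*(-3032) = -1566361941493/17309*(-3032) = 4749209406606776/17309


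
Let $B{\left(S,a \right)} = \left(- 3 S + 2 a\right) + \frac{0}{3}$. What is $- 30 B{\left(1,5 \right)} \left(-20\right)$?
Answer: $4200$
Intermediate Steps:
$B{\left(S,a \right)} = - 3 S + 2 a$ ($B{\left(S,a \right)} = \left(- 3 S + 2 a\right) + 0 \cdot \frac{1}{3} = \left(- 3 S + 2 a\right) + 0 = - 3 S + 2 a$)
$- 30 B{\left(1,5 \right)} \left(-20\right) = - 30 \left(\left(-3\right) 1 + 2 \cdot 5\right) \left(-20\right) = - 30 \left(-3 + 10\right) \left(-20\right) = \left(-30\right) 7 \left(-20\right) = \left(-210\right) \left(-20\right) = 4200$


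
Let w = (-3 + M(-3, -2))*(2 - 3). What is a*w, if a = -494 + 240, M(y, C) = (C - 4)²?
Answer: 8382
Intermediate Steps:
M(y, C) = (-4 + C)²
a = -254
w = -33 (w = (-3 + (-4 - 2)²)*(2 - 3) = (-3 + (-6)²)*(-1) = (-3 + 36)*(-1) = 33*(-1) = -33)
a*w = -254*(-33) = 8382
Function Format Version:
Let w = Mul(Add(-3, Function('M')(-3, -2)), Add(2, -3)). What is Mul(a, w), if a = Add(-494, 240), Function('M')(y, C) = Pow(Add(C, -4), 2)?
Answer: 8382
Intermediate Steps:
Function('M')(y, C) = Pow(Add(-4, C), 2)
a = -254
w = -33 (w = Mul(Add(-3, Pow(Add(-4, -2), 2)), Add(2, -3)) = Mul(Add(-3, Pow(-6, 2)), -1) = Mul(Add(-3, 36), -1) = Mul(33, -1) = -33)
Mul(a, w) = Mul(-254, -33) = 8382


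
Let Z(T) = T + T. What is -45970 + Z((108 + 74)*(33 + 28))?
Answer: -23766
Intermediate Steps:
Z(T) = 2*T
-45970 + Z((108 + 74)*(33 + 28)) = -45970 + 2*((108 + 74)*(33 + 28)) = -45970 + 2*(182*61) = -45970 + 2*11102 = -45970 + 22204 = -23766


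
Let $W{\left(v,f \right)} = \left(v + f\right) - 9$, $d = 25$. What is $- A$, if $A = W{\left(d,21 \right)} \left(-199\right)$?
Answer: $7363$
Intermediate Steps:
$W{\left(v,f \right)} = -9 + f + v$ ($W{\left(v,f \right)} = \left(f + v\right) - 9 = -9 + f + v$)
$A = -7363$ ($A = \left(-9 + 21 + 25\right) \left(-199\right) = 37 \left(-199\right) = -7363$)
$- A = \left(-1\right) \left(-7363\right) = 7363$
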